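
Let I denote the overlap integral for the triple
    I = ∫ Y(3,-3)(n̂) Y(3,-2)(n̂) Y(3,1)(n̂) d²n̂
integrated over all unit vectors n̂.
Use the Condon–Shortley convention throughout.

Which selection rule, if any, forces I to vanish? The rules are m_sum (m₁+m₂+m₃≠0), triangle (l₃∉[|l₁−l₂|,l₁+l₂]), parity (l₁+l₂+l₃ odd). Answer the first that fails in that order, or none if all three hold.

m_sum

azimuthal sum: -3 − 2 + 1 = -4  ✗
0 ≤ 3 ≤ 6 (triangle on l)
L = 3 + 3 + 3 = 9 (odd)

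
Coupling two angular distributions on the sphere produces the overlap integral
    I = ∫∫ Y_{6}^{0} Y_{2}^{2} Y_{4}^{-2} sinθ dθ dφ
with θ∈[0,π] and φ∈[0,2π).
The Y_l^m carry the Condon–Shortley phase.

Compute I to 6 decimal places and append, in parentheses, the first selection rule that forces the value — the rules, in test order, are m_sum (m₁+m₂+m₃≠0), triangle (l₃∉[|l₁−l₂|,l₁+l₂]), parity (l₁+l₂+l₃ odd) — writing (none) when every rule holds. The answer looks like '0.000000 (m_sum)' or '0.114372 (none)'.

0.061597 (none)

Checks pass: Σm=0; 12 even; l₃=4∈[4,8].
(2·6+1)(2·2+1)(2·4+1) = 585
Δ: 4! 8! 0! / 13! → 1/6435
sum: t=2:+1/2304 = 1/2304
3j²(6 2 4; 0 0 0) = Δ·Π!·Σ² = 5/143  (sign +1)
sum: t=4:+1/34560 = 1/34560
3j²(6 2 4; 0 2 -2) = Δ·Π!·Σ² = 1/429  (sign +1)
combine: 4πI² = 585·5/143·1/429 = 75/1573
take √, sign +1: I = 0.06159725
No selection rule forces the value: the integral is nonzero (none).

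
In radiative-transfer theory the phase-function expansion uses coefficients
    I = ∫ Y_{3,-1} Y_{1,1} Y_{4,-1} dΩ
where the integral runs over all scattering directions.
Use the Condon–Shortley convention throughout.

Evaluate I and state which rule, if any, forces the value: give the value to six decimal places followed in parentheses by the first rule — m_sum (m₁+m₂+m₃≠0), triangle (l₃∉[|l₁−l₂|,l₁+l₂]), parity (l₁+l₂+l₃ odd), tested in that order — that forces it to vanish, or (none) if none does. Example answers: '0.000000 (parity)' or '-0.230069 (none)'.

-1 + 1 − 1 = -1 ≠ 0: azimuthal integral kills it; I = 0

0.000000 (m_sum)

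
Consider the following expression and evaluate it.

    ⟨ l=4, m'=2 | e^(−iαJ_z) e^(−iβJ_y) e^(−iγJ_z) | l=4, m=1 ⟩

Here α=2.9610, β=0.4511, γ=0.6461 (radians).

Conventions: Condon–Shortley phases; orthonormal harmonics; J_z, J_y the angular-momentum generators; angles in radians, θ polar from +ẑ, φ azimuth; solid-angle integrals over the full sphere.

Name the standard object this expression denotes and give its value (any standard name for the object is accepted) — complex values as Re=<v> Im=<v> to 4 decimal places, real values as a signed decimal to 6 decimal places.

This is a Wigner D-matrix element — the rotation-matrix element ⟨l m'| R(α,β,γ) |l m⟩ in the angular-momentum basis.
D^4_{2,1}(2.9610,0.4511,0.6461) = e^{-i·2·2.9610}·d^4_{2,1}(0.4511)·e^{-i·1·0.6461}. Compute d first:
c=cos(0.451100/2)=0.974671, s=sin(0.451100/2)=0.223642; N=√[720·2·120·6]=1018.233765
k∈{0,1,2} keeps every argument non-negative
  k=0: (−1)^1·1018.2338/(240)·0.9747^7·0.2236^1 = -0.792862
  k=1: (−1)^2·1018.2338/(48)·0.9747^5·0.2236^3 = +0.208718
  k=2: (−1)^3·1018.2338/(72)·0.9747^3·0.2236^5 = -0.007326
d^4_{2,1}(0.4511) = -0.792862 +0.208718 -0.007326 = -0.591470
D = (+0.935479+0.353383i)·(-0.591470)·(+0.798438-0.602077i) = -0.567625+0.166248i

Wigner D-matrix element, Re=-0.5676 Im=0.1662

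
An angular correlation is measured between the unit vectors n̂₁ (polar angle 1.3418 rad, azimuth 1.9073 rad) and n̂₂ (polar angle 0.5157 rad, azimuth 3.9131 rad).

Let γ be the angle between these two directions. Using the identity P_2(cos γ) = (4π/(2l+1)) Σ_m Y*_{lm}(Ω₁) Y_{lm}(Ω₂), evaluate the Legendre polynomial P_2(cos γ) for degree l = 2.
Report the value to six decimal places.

-0.499964

Addition theorem: P_2(cos γ) = (4π/5) Σ_m Y*_{lm}(Ω₁) Y_{lm}(Ω₂), m = −2…2:
  m=-2: (-0.28648 - 0.22837j) × (0.00261 - 0.09390j) = -0.02219 + 0.02631j  (running Σ = -0.02219 + 0.02631j)
  m=-1: (-0.05639 + 0.16121j) × (-0.23759 + 0.23108j) = -0.02385 - 0.05133j  (running Σ = -0.04605 - 0.02503j)
  m=0: (-0.26664 + 0.00000j) × (0.40068 + 0.00000j) = -0.10684 + 0.00000j  (running Σ = -0.15288 - 0.02503j)
  m=1: (0.05639 + 0.16121j) × (0.23759 + 0.23108j) = -0.02385 + 0.05133j  (running Σ = -0.17674 + 0.02631j)
  m=2: (-0.28648 + 0.22837j) × (0.00261 + 0.09390j) = -0.02219 - 0.02631j  (running Σ = -0.19893 + 0.00000j)
Σ over m = -0.19893 + 0.00000j; ×(4π/5) → -0.49996 + 0.00000j. Real part: -0.499964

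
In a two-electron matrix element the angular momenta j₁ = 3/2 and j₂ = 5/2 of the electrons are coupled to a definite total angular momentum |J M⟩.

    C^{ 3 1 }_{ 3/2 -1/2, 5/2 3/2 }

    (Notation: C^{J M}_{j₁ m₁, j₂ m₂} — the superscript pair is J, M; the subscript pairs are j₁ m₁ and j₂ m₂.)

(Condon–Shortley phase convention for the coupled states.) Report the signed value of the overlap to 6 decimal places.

-0.639010

j₁+j₂−J=1  J+j₁−j₂=2  J−j₁+j₂=4  j₁+j₂+J+1=8
(j₁±m₁, j₂±m₂, J±M) = (1,2,4,1,4,2)
P² = 96/5
sum k=0..1:
  [0] +1/48 = 1/48
  [1] −1/6 = -1/6
S = -7/48
C² = P²·S² = 49/120 ; C = -0.639010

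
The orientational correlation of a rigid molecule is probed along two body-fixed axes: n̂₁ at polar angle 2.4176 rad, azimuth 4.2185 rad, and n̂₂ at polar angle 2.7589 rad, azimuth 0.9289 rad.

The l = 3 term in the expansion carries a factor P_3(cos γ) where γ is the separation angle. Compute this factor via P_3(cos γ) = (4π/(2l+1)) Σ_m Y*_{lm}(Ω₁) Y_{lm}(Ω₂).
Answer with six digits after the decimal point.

-0.447181

Addition theorem: P_3(cos γ) = (4π/7) Σ_m Y*_{lm}(Ω₁) Y_{lm}(Ω₂), m = −3…3:
  [-3]  conj(Y_{3,-3})(Ω₁) = 0.12077 + 0.01079j ; Y_{3,-3}(Ω₂) = -0.02037 - 0.00755j ; Δ = -0.00238 - 0.00113j
  [-2]  conj(Y_{3,-2})(Ω₁) = 0.18494 - 0.28043j ; Y_{3,-2}(Ω₂) = 0.03742 + 0.12679j ; Δ = 0.04248 + 0.01295j
  [-1]  conj(Y_{3,-1})(Ω₁) = -0.18330 - 0.34045j ; Y_{3,-1}(Ω₂) = 0.23864 - 0.31925j ; Δ = -0.15243 - 0.02273j
  [+0]  conj(Y_{3,0})(Ω₁) = 0.05417 + 0.00000j ; Y_{3,0}(Ω₂) = -0.45100 + 0.00000j ; Δ = -0.02443 + 0.00000j
  [+1]  conj(Y_{3,1})(Ω₁) = 0.18330 - 0.34045j ; Y_{3,1}(Ω₂) = -0.23864 - 0.31925j ; Δ = -0.15243 + 0.02273j
  [+2]  conj(Y_{3,2})(Ω₁) = 0.18494 + 0.28043j ; Y_{3,2}(Ω₂) = 0.03742 - 0.12679j ; Δ = 0.04248 - 0.01295j
  [+3]  conj(Y_{3,3})(Ω₁) = -0.12077 + 0.01079j ; Y_{3,3}(Ω₂) = 0.02037 - 0.00755j ; Δ = -0.00238 + 0.00113j
Σ over m = -0.24910 - 0.00000j; ×(4π/7) → -0.44718 - 0.00000j. Real part: -0.447181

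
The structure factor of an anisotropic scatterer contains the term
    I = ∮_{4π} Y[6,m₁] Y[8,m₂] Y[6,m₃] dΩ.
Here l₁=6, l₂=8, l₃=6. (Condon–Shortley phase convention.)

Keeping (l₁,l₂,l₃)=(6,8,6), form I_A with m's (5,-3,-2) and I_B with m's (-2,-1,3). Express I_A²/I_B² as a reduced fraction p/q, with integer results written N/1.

Shared (l₁,l₂,l₃)=(6,8,6): N and (l;000)² cancel in I_A²/I_B².
A: Δ = 8!·4!·8!/21! = 1/1309458150; Racah Σ t=0..1: t=0:+1/174182400 t=1:−1/69672960 = -1/116121600; ⇒ 3j(6 8 6; 5 -3 -2)² = 44/4199, sgn -1
B: Δ = 8!·4!·8!/21! = 1/1309458150; Racah Σ t=4..7: t=4:+1/9953280 t=5:−1/6220800 t=6:+1/29030400 t=7:−1/1219276800 = -13/487710720; ⇒ 3j(6 8 6; -2 -1 3)² = 52/24871, sgn +1
I_A²/I_B² = (44/4199)/(52/24871) = 847/169

847/169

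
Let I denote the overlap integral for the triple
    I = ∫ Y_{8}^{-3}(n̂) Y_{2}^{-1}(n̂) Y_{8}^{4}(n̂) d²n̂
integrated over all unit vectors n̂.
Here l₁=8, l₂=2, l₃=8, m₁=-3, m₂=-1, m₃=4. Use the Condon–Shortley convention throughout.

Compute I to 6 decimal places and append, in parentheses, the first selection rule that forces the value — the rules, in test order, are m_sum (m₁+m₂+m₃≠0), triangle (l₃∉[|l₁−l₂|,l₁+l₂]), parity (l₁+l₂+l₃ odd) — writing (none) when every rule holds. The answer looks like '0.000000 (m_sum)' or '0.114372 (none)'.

0.146979 (none)

Rules hold: Σm=0, L=18 even, 6≤8≤10.
N = 17·5·17 = 1445
Δ = 2!·14!·2!/19! = 1/348840
Racah Σ t=0..2: t=0:+1/116121600 t=1:−1/25401600 t=2:+1/116121600 = -1/45158400
⇒ 3j(8 2 8; 0 0 0)² = 24/1615, sgn -1
Racah Σ t=0..1: t=0:+1/479001600 t=1:−1/174182400 = -1/273715200
⇒ 3j(8 2 8; -3 -1 4)² = 49/3876, sgn -1
4πI² = N·(3j₀)²·(3jₘ)² = 98/361
I = +1·√(0.271468/4π) = 0.14697873
No selection rule forces the value: the integral is nonzero (none).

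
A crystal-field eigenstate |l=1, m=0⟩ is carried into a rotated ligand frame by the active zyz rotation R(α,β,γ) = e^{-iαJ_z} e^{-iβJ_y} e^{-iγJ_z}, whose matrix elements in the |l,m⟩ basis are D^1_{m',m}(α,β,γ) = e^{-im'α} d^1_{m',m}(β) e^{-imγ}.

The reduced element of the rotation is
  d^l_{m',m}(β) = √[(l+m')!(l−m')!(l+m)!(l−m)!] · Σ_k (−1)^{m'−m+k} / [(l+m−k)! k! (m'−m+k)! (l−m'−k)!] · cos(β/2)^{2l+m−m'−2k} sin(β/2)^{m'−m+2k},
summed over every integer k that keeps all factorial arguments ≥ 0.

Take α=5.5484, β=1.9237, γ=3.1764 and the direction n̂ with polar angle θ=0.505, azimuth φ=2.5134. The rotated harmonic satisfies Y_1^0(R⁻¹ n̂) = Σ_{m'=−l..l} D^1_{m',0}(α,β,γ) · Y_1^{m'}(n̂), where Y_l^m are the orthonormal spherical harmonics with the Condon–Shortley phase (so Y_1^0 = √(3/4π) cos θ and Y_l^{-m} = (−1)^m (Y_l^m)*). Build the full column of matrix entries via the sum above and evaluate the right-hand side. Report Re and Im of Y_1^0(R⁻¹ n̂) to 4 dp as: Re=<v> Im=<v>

Re=-0.3684 Im=0.0000

Need the full column D^1_{m',0} for m'=−1..1 at α=5.5484, β=1.9237, γ=3.1764.
cos(β/2)=0.572004, sin(β/2)=0.820251
d^1_{-1,0}: single k=1 term ⇒ +0.663530;  D = +0.492322-0.444849i
d^1_{0,0}: k∈[0..1] ⇒ +0.327188 -0.672812 = -0.345624;  D = -0.345624+0.000000i
d^1_{1,0}: single k=0 term ⇒ -0.663530;  D = -0.492322-0.444849i
Y_1^{m'}(θ=0.505,φ=2.5134) and Σ D·Y over m':
  (+0.4923-0.4448i)·(-0.1352-0.0982i)  (-0.3456+0.0000i)·(+0.4276+0.0000i)  (-0.4923-0.4448i)·(+0.1352-0.0982i)
Y_1^0(R⁻¹ n̂) = -0.368356+0.000000i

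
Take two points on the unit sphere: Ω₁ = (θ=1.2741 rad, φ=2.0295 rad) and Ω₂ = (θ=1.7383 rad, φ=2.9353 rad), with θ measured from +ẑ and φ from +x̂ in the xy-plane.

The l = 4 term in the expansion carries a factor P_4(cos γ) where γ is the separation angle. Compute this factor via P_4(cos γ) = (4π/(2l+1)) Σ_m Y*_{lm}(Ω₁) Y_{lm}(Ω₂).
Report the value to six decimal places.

-0.337369

Summing Y*_{l m}(θ₁,φ₁)·Y_{l m}(θ₂,φ₂) over m ∈ [−4, 4]; prefactor 4π/(2·4+1) = 1.396263:
  m=-4: (-0.096586+0.357289i) × (+0.283770+0.307290i) = -0.137200+0.071708i  (running Σ = -0.137200+0.071708i)
  m=-3: (+0.313994-0.061914i) × (+0.162939+0.116048i) = +0.058347+0.026350i  (running Σ = -0.078853+0.098058i)
  m=-2: (+0.074698+0.097572i) × (-0.239965-0.105034i) = -0.007676-0.031260i  (running Σ = -0.086529+0.066799i)
  m=-1: (+0.140659-0.284830i) × (-0.213552-0.044690i) = -0.042767+0.054540i  (running Σ = -0.129296+0.121338i)
  m=0: (+0.073144-0.000000i) × (+0.232005+0.000000i) = +0.016970+0.000000i  (running Σ = -0.112326+0.121338i)
  m=1: (-0.140659-0.284830i) × (+0.213552-0.044690i) = -0.042767-0.054540i  (running Σ = -0.155093+0.066799i)
  m=2: (+0.074698-0.097572i) × (-0.239965+0.105034i) = -0.007676+0.031260i  (running Σ = -0.162770+0.098058i)
  m=3: (-0.313994-0.061914i) × (-0.162939+0.116048i) = +0.058347-0.026350i  (running Σ = -0.104423+0.071708i)
  m=4: (-0.096586-0.357289i) × (+0.283770-0.307290i) = -0.137200-0.071708i  (running Σ = -0.241622+0.000000i)
Σ over m = -0.241622+0.000000i; ×(4π/9) → -0.337369+0.000000i. Real part: -0.337369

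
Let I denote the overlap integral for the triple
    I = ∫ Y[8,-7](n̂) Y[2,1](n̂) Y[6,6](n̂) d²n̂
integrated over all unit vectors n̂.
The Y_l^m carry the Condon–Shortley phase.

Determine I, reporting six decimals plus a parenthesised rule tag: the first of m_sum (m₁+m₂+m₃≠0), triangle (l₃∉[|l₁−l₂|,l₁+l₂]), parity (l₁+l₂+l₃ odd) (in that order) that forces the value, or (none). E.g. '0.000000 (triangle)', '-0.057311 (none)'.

Rules hold: Σm=0, L=16 even, 6≤6≤10.
N = 17·5·13 = 1105
Δ = 4!·12!·0!/17! = 1/30940
Racah Σ t=2..2: t=2:+1/2073600 = 1/2073600
⇒ 3j(8 2 6; 0 0 0)² = 28/1105, sgn +1
Racah Σ t=3..3: t=3:−1/2874009600 = -1/2874009600
⇒ 3j(8 2 6; -7 1 6)² = 1/68, sgn -1
4πI² = N·(3j₀)²·(3jₘ)² = 7/17
I = -1·√(0.411765/4π) = -0.18101711
No selection rule forces the value: the integral is nonzero (none).

-0.181017 (none)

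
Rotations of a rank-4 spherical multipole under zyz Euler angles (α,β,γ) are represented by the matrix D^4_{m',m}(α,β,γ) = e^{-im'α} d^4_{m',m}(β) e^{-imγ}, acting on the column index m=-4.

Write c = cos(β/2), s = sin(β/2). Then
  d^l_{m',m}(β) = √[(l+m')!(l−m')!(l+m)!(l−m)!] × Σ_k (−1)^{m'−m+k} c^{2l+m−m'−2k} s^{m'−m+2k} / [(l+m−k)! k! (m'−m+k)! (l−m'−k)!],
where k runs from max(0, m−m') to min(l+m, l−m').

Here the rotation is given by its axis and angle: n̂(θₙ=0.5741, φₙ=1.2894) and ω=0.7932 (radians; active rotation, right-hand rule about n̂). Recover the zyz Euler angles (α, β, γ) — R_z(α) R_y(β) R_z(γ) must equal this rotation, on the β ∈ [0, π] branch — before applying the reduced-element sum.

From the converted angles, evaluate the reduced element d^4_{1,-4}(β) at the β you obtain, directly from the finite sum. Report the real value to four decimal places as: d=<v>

Axis–angle → zyz. n̂ = (sinθₙcosφₙ, sinθₙsinφₙ, cosθₙ) = (+0.150812, +0.521719, +0.839681), ω = 0.7932.
R = I cosω + sinω [n̂]ₓ + (1−cosω) n̂n̂ᵀ gives
  R = [+0.708356, -0.574878, +0.409570; +0.621840, +0.782799, +0.023268; -0.333987, +0.238205, +0.911982]
β = atan2(√(R₁₃²+R₂₃²), R₃₃) = 0.422706; α = atan2(R₂₃, R₁₃) mod 2π = 0.056749; γ = atan2(R₃₂, −R₃₁) mod 2π = 0.619541
d^4_{1,-4}(β=0.4227) via the finite sum:
With c≡cos(β/2)=0.977748 and s≡sin(β/2)=0.209783, N=[120·6·1·40320]^{1/2}=5387.986637
The bounds max(0,m−m')=0 and min(l+m,l−m')=0 give 1 term
  k=0: (−1)^5·5387.9866/(720)·0.9777^3·0.2098^5 = -0.002842
d^4_{1,-4}(0.4227) = -0.002842

d=-0.0028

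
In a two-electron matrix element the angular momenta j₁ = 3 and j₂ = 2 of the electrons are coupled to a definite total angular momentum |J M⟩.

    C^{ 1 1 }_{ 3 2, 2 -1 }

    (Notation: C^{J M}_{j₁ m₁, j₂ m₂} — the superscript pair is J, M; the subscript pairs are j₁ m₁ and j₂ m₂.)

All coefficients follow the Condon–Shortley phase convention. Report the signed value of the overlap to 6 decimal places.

triangle: 4!*2!*0!/7! = 48/5040
(j±m)!: 5!*1!*1!*3!*2!*0! = 1440
prefactor² = (2J+1)*Δ*N² = 288/7
  k=1: −1/(1!*3!*0!*0!*2!*0!) = -1/12
Σ = -1/12  ⇒  CG² = 288/7*(-1/12)² = 2/7
CG = −√(2/7) = -0.534522

-0.534522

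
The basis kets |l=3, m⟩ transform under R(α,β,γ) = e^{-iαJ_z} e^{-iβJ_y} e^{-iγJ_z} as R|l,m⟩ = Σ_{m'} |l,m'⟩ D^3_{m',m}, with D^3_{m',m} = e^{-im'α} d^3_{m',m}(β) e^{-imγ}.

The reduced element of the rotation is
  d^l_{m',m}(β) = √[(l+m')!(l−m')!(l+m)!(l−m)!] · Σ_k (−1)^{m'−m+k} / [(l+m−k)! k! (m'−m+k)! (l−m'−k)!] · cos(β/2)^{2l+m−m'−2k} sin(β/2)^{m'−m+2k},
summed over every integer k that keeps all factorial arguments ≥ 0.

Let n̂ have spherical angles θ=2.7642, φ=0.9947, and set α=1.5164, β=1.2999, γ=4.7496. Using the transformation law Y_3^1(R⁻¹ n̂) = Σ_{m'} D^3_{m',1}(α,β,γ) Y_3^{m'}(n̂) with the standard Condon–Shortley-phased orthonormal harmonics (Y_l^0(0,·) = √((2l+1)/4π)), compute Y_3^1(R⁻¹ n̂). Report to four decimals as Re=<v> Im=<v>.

Re=0.0699 Im=0.3092

Need the full column D^3_{m',1} for m'=−3..3 at α=1.5164, β=1.2999, γ=4.7496.
cos(β/2)=0.796114, sin(β/2)=0.605147
d^3_{-3,1}: single k=4 term ⇒ +0.329184;  D = +0.322596-0.065528i
d^3_{-2,1}: k∈[3..4] ⇒ +0.707193 -0.204305 = +0.502888;  D = -0.073163-0.497537i
d^3_{-1,1}: k∈[2..4] ⇒ +0.882620 -0.679959 +0.049109 = +0.251770;  D = -0.250714+0.023032i
d^3_{0,1}: k∈[1..3] ⇒ +0.670390 -1.162036 +0.223805 = -0.267841;  D = -0.009964-0.267656i
d^3_{1,1}: k∈[0..2] ⇒ +0.254596 -1.176826 +0.509970 = -0.412261;  D = -0.412200-0.007084i
d^3_{2,1}: k∈[0..1] ⇒ -0.611980 +0.707193 = +0.095213;  D = +0.006810-0.094969i
d^3_{3,1}: single k=0 term ⇒ +0.569729;  D = -0.565214-0.071584i
Y_3^{m'}(θ=2.7642,φ=0.9947) and Σ D·Y over m':
  (+0.3226-0.0655i)·(-0.0206-0.0033i)  (-0.0732-0.4975i)·(+0.0524+0.1179i)  (-0.2507+0.0230i)·(+0.2155-0.3317i)  (-0.0100-0.2677i)·(-0.4583+0.0000i)  (-0.4122-0.0071i)·(-0.2155-0.3317i)  (+0.0068-0.0950i)·(+0.0524-0.1179i)  (-0.5652-0.0716i)·(+0.0206-0.0033i)
Y_3^1(R⁻¹ n̂) = +0.069866+0.309194i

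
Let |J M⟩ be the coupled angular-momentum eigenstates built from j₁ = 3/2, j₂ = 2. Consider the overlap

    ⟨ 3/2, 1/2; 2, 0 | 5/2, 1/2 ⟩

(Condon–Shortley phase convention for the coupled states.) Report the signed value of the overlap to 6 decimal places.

j₁+j₂−J=1  J+j₁−j₂=2  J−j₁+j₂=3  j₁+j₂+J+1=7
(j₁±m₁, j₂±m₂, J±M) = (2,1,2,2,3,2)
P² = 48/35
sum k=0..1:
  [0] +1/2 = 1/2
  [1] −1/4 = -1/4
S = 1/4
C² = P²·S² = 3/35 ; C = +0.292770

+√(3/35) = +0.292770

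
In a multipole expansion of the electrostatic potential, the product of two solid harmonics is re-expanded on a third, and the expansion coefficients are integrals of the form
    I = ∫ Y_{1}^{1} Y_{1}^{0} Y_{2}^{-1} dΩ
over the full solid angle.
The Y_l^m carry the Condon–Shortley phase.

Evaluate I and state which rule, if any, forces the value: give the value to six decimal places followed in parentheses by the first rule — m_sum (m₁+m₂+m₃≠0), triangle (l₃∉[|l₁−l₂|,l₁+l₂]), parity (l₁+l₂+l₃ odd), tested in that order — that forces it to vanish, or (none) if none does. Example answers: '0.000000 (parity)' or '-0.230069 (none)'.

-0.218510 (none)

m-sum 0 ✓  L=4 even ✓  0≤2≤2 ✓
Π(2lᵢ+1) = 3×3×5 = 45
triangle coeff Δ(1,1,2) = 1/30
Σ_t [0,0]: t=0:+1/1 = 1/1
(3j)²=2/15 [(1 1 2; 0 0 0)], sign=+1
Σ_t [0,0]: t=0:+1/2 = 1/2
(3j)²=1/10 [(1 1 2; 1 0 -1)], sign=-1
⇒ 4πI² = 3/5
I = (-1)√(3/5/(4π)) = -0.21850969
No selection rule forces the value: the integral is nonzero (none).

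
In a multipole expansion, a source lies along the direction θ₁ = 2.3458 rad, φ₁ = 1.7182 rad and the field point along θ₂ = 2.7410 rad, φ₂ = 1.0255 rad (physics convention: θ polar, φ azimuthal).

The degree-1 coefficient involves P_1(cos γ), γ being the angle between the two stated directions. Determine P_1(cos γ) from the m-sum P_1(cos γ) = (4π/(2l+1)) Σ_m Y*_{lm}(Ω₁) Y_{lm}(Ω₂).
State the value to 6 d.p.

Expand P_1 via completeness: Σ_{m} conj(Y_{1,m}) at Ω₁ times Y_{1,m} at Ω₂ —
  term(m=-1) = 0.02559 + 0.02124j   from Y*(Ω₁)=-0.03625 + 0.24415j, Y(Ω₂)=0.06988 - 0.11519j
  term(m=+0) = 0.15382 + 0.00000j   from Y*(Ω₁)=-0.34188 + 0.00000j, Y(Ω₂)=-0.44992 + 0.00000j
  term(m=+1) = 0.02559 - 0.02124j   from Y*(Ω₁)=0.03625 + 0.24415j, Y(Ω₂)=-0.06988 - 0.11519j
Accumulated sum 0.20500 + 0.00000j; after 4π/(2l+1) scaling, 0.85871 + 0.00000j ⇒ P_1 = 0.858710

0.858710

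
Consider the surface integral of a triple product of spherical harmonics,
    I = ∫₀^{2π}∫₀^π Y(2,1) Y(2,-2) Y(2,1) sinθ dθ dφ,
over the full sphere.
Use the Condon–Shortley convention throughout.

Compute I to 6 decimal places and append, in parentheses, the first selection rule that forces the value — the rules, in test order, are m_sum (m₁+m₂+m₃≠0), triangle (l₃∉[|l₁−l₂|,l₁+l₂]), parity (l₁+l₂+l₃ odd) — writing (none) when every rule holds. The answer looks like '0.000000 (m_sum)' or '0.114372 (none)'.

0.220728 (none)

Checks pass: Σm=0; 6 even; l₃=2∈[0,4].
(2·2+1)(2·2+1)(2·2+1) = 125
Δ: 2! 2! 2! / 7! → 1/630
sum: t=0:+1/8 t=1:−1/1 t=2:+1/8 = -3/4
3j²(2 2 2; 0 0 0) = Δ·Π!·Σ² = 2/35  (sign -1)
sum: t=0:+1/4 = 1/4
3j²(2 2 2; 1 -2 1) = Δ·Π!·Σ² = 3/35  (sign -1)
combine: 4πI² = 125·2/35·3/35 = 30/49
take √, sign +1: I = 0.22072812
No selection rule forces the value: the integral is nonzero (none).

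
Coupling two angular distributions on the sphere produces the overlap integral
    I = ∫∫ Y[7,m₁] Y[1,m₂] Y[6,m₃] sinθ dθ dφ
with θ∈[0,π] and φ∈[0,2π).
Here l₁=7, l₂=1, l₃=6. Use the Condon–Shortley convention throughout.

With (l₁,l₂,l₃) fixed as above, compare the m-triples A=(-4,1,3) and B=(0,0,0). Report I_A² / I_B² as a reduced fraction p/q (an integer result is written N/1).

Shared (l₁,l₂,l₃)=(7,1,6): N and (l;000)² cancel in I_A²/I_B².
A: Δ = 2!·12!·0!/15! = 1/1365; Racah Σ t=2..2: t=2:+1/4354560 = 1/4354560; ⇒ 3j(7 1 6; -4 1 3)² = 11/273, sgn -1
B: Δ = 2!·12!·0!/15! = 1/1365; Racah Σ t=1..1: t=1:−1/518400 = -1/518400; ⇒ 3j(7 1 6; 0 0 0)² = 7/195, sgn -1
I_A²/I_B² = (11/273)/(7/195) = 55/49

55/49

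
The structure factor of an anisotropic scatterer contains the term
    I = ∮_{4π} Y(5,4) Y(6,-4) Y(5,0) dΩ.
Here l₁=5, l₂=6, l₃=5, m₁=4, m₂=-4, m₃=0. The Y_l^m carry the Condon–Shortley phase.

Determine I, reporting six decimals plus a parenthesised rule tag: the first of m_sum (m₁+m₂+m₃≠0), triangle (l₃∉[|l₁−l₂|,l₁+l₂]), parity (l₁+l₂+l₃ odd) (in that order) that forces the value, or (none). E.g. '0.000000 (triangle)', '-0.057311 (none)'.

Checks pass: Σm=0; 16 even; l₃=5∈[1,11].
(2·5+1)(2·6+1)(2·5+1) = 1573
Δ: 6! 4! 6! / 17! → 1/28588560
sum: t=1:−1/345600 t=2:+1/13824 t=3:−1/5184 t=4:+1/13824 t=5:−1/345600 = -7/129600
3j²(5 6 5; 0 0 0) = Δ·Π!·Σ² = 80/7293  (sign +1)
sum: t=0:+1/207360 t=1:−1/345600 = 1/518400
3j²(5 6 5; 4 -4 0) = Δ·Π!·Σ² = 12/2431  (sign -1)
combine: 4πI² = 1573·80/7293·12/2431 = 320/3757
take √, sign -1: I = -0.08232836
No selection rule forces the value: the integral is nonzero (none).

-0.082328 (none)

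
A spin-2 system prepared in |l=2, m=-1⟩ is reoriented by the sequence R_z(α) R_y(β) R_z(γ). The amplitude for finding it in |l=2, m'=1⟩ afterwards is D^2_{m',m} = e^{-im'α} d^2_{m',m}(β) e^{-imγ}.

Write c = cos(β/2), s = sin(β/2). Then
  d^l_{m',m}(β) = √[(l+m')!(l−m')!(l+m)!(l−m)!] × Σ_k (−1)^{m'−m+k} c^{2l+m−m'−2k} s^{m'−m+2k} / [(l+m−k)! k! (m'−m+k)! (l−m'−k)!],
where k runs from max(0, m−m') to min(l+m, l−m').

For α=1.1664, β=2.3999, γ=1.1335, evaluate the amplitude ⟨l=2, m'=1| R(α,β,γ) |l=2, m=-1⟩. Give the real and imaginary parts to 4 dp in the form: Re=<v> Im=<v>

First d^2_{1,-1}(β=2.3999), then the phase factors e^{-i(1)α} and e^{-i(-1)γ}:
With c≡cos(β/2)=0.362404 and s≡sin(β/2)=0.932021, N=[6·1·1·6]^{1/2}=6.000000
k∈{0,1} keeps every argument non-negative
  k=0: (−1)^2·6.0000/(2)·0.3624^2·0.9320^2 = +0.342263
  k=1: (−1)^3·6.0000/(6)·0.3624^0·0.9320^4 = -0.754576
d^2_{1,-1}(2.3999) = +0.342263 -0.754576 = -0.412313
D = (+0.393464-0.919340i)·(-0.412313)·(+0.423492+0.905900i) = -0.412090+0.013563i

Re=-0.4121 Im=0.0136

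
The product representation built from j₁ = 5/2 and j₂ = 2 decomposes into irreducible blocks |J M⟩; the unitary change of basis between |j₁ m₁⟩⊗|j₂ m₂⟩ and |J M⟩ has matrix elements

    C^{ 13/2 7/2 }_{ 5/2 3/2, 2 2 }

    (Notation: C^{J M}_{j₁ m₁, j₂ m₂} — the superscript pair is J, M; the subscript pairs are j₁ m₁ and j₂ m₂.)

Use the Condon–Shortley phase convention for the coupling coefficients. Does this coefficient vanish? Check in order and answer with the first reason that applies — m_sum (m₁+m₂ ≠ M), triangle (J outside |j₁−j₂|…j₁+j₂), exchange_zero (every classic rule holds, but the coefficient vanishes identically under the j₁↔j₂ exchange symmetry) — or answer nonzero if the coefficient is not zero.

m-sum: m₁+m₂ = 3/2+2 = 7/2, M = 7/2  ✓
triangle: need |j₁−j₂| ≤ J ≤ j₁+j₂, i.e. J ∈ [1/2, 9/2]; J = 13/2 is outside ✗ ⇒ coefficient is 0

triangle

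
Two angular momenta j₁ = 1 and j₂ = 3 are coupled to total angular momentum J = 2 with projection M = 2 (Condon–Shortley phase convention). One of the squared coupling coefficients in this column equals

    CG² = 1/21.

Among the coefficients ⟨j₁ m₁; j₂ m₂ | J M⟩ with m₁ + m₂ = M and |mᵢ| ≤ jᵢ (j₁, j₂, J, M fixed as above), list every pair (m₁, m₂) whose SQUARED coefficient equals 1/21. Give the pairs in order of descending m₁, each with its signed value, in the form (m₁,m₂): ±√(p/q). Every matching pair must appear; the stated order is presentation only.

Admissible pairs with m₁+m₂ = M = 2: (-1,3), (0,2), (1,1)
  (m₁,m₂)=(1,1): CG² = 1/21, CG = +√(1/21)   ← matches the target
  (m₁,m₂)=(0,2): CG² = 5/21, CG = −√(5/21)
  (m₁,m₂)=(-1,3): CG² = 5/7, CG = +√(5/7)
Pairs with CG² = 1/21: (1,1): +√(1/21)

(1,1): +√(1/21)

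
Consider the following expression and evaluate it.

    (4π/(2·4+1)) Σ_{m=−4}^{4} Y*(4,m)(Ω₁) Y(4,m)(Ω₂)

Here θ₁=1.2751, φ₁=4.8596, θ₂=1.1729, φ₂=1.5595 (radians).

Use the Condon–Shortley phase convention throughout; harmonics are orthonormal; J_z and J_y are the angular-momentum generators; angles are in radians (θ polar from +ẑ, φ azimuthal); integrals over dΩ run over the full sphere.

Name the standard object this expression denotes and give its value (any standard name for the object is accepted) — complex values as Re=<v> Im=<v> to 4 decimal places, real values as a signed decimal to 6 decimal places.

This sum is the spherical-harmonic addition theorem: it equals the Legendre polynomial P_l(cos γ) of the angle γ between the two directions.
Summing Y*_{l m}(θ₁,φ₁)·Y_{l m}(θ₂,φ₂) over m ∈ [−4, 4]; prefactor 4π/(2·4+1) = 1.396263:
  m=-4: (0.308157, 0.205813) × (0.319298, 0.014437) = (0.095422, 0.070164)  (running Σ = (0.095422, 0.070164))
  m=-3: (-0.136468, 0.288652) × (-0.012875, 0.379761) = (-0.107862, -0.055542)  (running Σ = (-0.012439, 0.014623))
  m=-2: (0.118812, 0.036028) × (-0.014491, -0.000327) = (-0.001710, -0.000561)  (running Σ = (-0.014149, 0.014062))
  m=-1: (-0.046533, 0.313810) × (-0.003721, 0.329345) = (-0.103179, -0.016493)  (running Σ = (-0.117328, -0.002431))
  m=0: (0.074564, -0.000000) × (-0.075662, 0.000000) = (-0.005642, 0.000000)  (running Σ = (-0.122970, -0.002431))
  m=1: (0.046533, 0.313810) × (0.003721, 0.329345) = (-0.103179, 0.016493)  (running Σ = (-0.226148, 0.014062))
  m=2: (0.118812, -0.036028) × (-0.014491, 0.000327) = (-0.001710, 0.000561)  (running Σ = (-0.227858, 0.014623))
  m=3: (0.136468, 0.288652) × (0.012875, 0.379761) = (-0.107862, 0.055542)  (running Σ = (-0.335720, 0.070164))
  m=4: (0.308157, -0.205813) × (0.319298, -0.014437) = (0.095422, -0.070164)  (running Σ = (-0.240298, 0.000000))
Total Σ_m = (-0.240298, 0.000000). Multiply by 1.396263: (-0.335519, 0.000000). P_4(cos γ) = -0.335519

Legendre polynomial (addition theorem), -0.335519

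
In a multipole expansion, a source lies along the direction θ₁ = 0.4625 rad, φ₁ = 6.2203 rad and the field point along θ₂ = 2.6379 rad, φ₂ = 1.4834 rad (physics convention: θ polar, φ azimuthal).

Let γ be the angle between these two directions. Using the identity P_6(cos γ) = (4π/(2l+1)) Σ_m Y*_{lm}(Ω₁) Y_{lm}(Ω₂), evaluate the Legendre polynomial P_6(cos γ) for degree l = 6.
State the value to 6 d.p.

Expand P_6 via completeness: Σ_{m} conj(Y_{6,m}) at Ω₁ times Y_{6,m} at Ω₂ —
  [-6]  conj(Y_{6,-6})(Ω₁) = (0.003544, -0.001404) ; Y_{6,-6}(Ω₂) = (-0.005287, -0.003058) ; Δ = (-0.000023, -0.000003)
  [-5]  conj(Y_{6,-5})(Ω₁) = (0.025186, -0.008191) ; Y_{6,-5}(Ω₂) = (-0.016248, 0.034784) ; Δ = (-0.000124, 0.001009)
  [-4]  conj(Y_{6,-4})(Ω₁) = (0.106964, -0.027488) ; Y_{6,-4}(Ω₂) = (0.135301, 0.049325) ; Δ = (0.015828, 0.001557)
  [-3]  conj(Y_{6,-3})(Ω₁) = (0.295525, -0.056423) ; Y_{6,-3}(Ω₂) = (0.090407, -0.336877) ; Δ = (0.007710, -0.104656)
  [-2]  conj(Y_{6,-2})(Ω₁) = (0.498668, -0.063051) ; Y_{6,-2}(Ω₂) = (-0.493797, -0.087202) ; Δ = (-0.251739, -0.012351)
  [-1]  conj(Y_{6,-1})(Ω₁) = (0.351502, -0.022133) ; Y_{6,-1}(Ω₂) = (-0.021346, 0.243624) ; Δ = (-0.002111, 0.086107)
  [+0]  conj(Y_{6,0})(Ω₁) = (-0.272519, -0.000000) ; Y_{6,0}(Ω₂) = (-0.352407, 0.000000) ; Δ = (0.096038, 0.000000)
  [+1]  conj(Y_{6,1})(Ω₁) = (-0.351502, -0.022133) ; Y_{6,1}(Ω₂) = (0.021346, 0.243624) ; Δ = (-0.002111, -0.086107)
  [+2]  conj(Y_{6,2})(Ω₁) = (0.498668, 0.063051) ; Y_{6,2}(Ω₂) = (-0.493797, 0.087202) ; Δ = (-0.251739, 0.012351)
  [+3]  conj(Y_{6,3})(Ω₁) = (-0.295525, -0.056423) ; Y_{6,3}(Ω₂) = (-0.090407, -0.336877) ; Δ = (0.007710, 0.104656)
  [+4]  conj(Y_{6,4})(Ω₁) = (0.106964, 0.027488) ; Y_{6,4}(Ω₂) = (0.135301, -0.049325) ; Δ = (0.015828, -0.001557)
  [+5]  conj(Y_{6,5})(Ω₁) = (-0.025186, -0.008191) ; Y_{6,5}(Ω₂) = (0.016248, 0.034784) ; Δ = (-0.000124, -0.001009)
  [+6]  conj(Y_{6,6})(Ω₁) = (0.003544, 0.001404) ; Y_{6,6}(Ω₂) = (-0.005287, 0.003058) ; Δ = (-0.000023, 0.000003)
Accumulated sum (-0.364882, 0.000000); after 4π/(2l+1) scaling, (-0.352711, 0.000000) ⇒ P_6 = -0.352711

-0.352711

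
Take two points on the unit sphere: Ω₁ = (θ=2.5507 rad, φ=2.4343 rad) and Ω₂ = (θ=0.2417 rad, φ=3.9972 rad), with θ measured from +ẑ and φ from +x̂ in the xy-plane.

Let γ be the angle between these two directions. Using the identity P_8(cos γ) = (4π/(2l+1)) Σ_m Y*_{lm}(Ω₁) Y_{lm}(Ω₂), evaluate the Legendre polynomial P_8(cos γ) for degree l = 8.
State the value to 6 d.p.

Expand P_8 via completeness: Σ_{m} conj(Y_{8,m}) at Ω₁ times Y_{8,m} at Ω₂ —
  m=-8: Y*=+0.003879+0.002798i  Y=+0.000005-0.000003i  product +0.000000+0.000000i
  m=-7: Y*=+0.006741+0.027708i  Y=-0.000086-0.000026i  product +0.000000-0.000003i
  m=-6: Y*=-0.047496+0.093820i  Y=+0.000380+0.000849i  product -0.000098-0.000005i
  m=-5: Y*=-0.245667+0.102384i  Y=+0.002908-0.006268i  product -0.000073+0.001838i
  m=-4: Y*=-0.433605-0.140054i  Y=-0.036544+0.010542i  product +0.017322+0.000547i
  m=-3: Y*=-0.237582-0.386566i  Y=+0.128342+0.083130i  product +0.001643-0.069363i
  m=-2: Y*=+0.010123-0.064278i  Y=-0.059041-0.417697i  product -0.027447-0.000433i
  m=-1: Y*=-0.299649+0.256149i  Y=-0.439123+0.505558i  product +0.002084-0.263971i
  m=+0: Y*=-0.202666-0.000000i  Y=+0.224308+0.000000i  product -0.045460-0.000000i
  m=+1: Y*=+0.299649+0.256149i  Y=+0.439123+0.505558i  product +0.002084+0.263971i
  m=+2: Y*=+0.010123+0.064278i  Y=-0.059041+0.417697i  product -0.027447+0.000433i
  m=+3: Y*=+0.237582-0.386566i  Y=-0.128342+0.083130i  product +0.001643+0.069363i
  m=+4: Y*=-0.433605+0.140054i  Y=-0.036544-0.010542i  product +0.017322-0.000547i
  m=+5: Y*=+0.245667+0.102384i  Y=-0.002908-0.006268i  product -0.000073-0.001838i
  m=+6: Y*=-0.047496-0.093820i  Y=+0.000380-0.000849i  product -0.000098+0.000005i
  m=+7: Y*=-0.006741+0.027708i  Y=+0.000086-0.000026i  product +0.000000+0.000003i
  m=+8: Y*=+0.003879-0.002798i  Y=+0.000005+0.000003i  product +0.000000-0.000000i
Accumulated sum -0.058593-0.000000i; after 4π/(2l+1) scaling, -0.043312-0.000000i ⇒ P_8 = -0.043312

-0.043312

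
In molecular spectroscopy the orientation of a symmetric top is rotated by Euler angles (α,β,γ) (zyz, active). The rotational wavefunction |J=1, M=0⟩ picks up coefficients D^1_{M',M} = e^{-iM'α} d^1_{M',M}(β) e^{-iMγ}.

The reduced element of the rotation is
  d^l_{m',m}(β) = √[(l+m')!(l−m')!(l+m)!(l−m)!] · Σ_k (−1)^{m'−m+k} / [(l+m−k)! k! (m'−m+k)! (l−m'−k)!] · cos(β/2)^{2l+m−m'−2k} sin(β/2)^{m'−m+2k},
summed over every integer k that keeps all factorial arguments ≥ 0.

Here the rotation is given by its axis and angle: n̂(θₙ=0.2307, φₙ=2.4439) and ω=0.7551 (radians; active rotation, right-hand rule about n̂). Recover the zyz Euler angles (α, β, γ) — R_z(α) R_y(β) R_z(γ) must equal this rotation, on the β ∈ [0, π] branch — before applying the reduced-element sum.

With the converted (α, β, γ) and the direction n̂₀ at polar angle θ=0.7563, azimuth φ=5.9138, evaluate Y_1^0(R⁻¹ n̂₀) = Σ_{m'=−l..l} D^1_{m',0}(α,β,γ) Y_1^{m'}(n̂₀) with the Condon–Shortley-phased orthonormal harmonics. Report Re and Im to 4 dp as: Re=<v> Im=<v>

Axis–angle → zyz. n̂ = (sinθₙcosφₙ, sinθₙsinφₙ, cosθₙ) = (-0.175227, +0.146902, +0.973507), ω = 0.7551.
R = I cosω + sinω [n̂]ₓ + (1−cosω) n̂n̂ᵀ gives
  R = [+0.736548, -0.674200, +0.054317; +0.660208, +0.734068, +0.158964; -0.147046, -0.081224, +0.985789]
β = atan2(√(R₁₃²+R₂₃²), R₃₃) = 0.168788; α = atan2(R₂₃, R₁₃) mod 2π = 1.241542; γ = atan2(R₃₂, −R₃₁) mod 2π = 5.778520
Need the full column D^1_{m',0} for m'=−1..1 at α=1.2415, β=0.1688, γ=5.7785.
cos(β/2)=0.996441, sin(β/2)=0.084294
d^1_{-1,0}: single k=1 term ⇒ +0.118785;  D = +0.038408+0.112404i
d^1_{0,0}: k∈[0..1] ⇒ +0.992895 -0.007105 = +0.985789;  D = +0.985789+0.000000i
d^1_{1,0}: single k=0 term ⇒ -0.118785;  D = -0.038408+0.112404i
Y_1^{m'}(θ=0.7563,φ=5.9138) and Σ D·Y over m':
  (+0.0384+0.1124i)·(+0.2211+0.0856i)  (+0.9858+0.0000i)·(+0.3554+0.0000i)  (-0.0384+0.1124i)·(-0.2211+0.0856i)
Y_1^0(R⁻¹ n̂) = +0.348089+0.000000i

Re=0.3481 Im=0.0000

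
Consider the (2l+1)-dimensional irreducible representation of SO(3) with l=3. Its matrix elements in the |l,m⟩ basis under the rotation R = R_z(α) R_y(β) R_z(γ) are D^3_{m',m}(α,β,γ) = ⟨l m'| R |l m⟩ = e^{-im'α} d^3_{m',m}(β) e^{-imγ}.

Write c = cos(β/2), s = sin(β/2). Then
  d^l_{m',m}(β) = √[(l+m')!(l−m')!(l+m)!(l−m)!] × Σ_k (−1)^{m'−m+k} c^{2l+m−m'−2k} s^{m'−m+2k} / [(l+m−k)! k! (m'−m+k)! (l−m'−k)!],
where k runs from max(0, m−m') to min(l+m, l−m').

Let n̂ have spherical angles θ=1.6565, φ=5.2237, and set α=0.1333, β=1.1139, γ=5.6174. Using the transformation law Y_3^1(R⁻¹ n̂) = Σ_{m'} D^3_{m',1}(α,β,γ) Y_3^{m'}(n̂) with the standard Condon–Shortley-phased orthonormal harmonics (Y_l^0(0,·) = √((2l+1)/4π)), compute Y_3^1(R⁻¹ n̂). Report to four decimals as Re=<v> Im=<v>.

Need the full column D^3_{m',1} for m'=−3..3 at α=0.1333, β=1.1139, γ=5.6174.
cos(β/2)=0.848871, sin(β/2)=0.528600
d^3_{-3,1}: single k=4 term ⇒ +0.217890;  D = +0.105438+0.190680i
d^3_{-2,1}: k∈[3..4] ⇒ +0.571394 -0.110784 = +0.460611;  D = +0.274487+0.369891i
d^3_{-1,1}: k∈[2..4] ⇒ +0.870507 -0.450071 +0.021815 = +0.442251;  D = +0.308410+0.316970i
d^3_{0,1}: k∈[1..3] ⇒ +0.807099 -0.938897 +0.121358 = -0.010441;  D = -0.008211-0.006449i
d^3_{1,1}: k∈[0..2] ⇒ +0.374155 -1.160676 +0.337553 = -0.448968;  D = -0.386808-0.227930i
d^3_{2,1}: k∈[0..1] ⇒ -0.736777 +0.571394 = -0.165383;  D = -0.152380-0.064279i
d^3_{3,1}: single k=0 term ⇒ +0.561910;  D = +0.542165+0.147649i
Y_3^{m'}(θ=1.6565,φ=5.2237) and Σ D·Y over m':
  (+0.1054+0.1907i)·(-0.4124-0.0152i)  (+0.2745+0.3699i)·(+0.0453-0.0741i)  (+0.3084+0.3170i)·(-0.1518-0.2705i)  (-0.0082-0.0064i)·(+0.0947+0.0000i)  (-0.3868-0.2279i)·(+0.1518-0.2705i)  (-0.1524-0.0643i)·(+0.0453+0.0741i)  (+0.5422+0.1476i)·(+0.4124-0.0152i)
Y_3^1(R⁻¹ n̂) = +0.140727-0.107510i

Re=0.1407 Im=-0.1075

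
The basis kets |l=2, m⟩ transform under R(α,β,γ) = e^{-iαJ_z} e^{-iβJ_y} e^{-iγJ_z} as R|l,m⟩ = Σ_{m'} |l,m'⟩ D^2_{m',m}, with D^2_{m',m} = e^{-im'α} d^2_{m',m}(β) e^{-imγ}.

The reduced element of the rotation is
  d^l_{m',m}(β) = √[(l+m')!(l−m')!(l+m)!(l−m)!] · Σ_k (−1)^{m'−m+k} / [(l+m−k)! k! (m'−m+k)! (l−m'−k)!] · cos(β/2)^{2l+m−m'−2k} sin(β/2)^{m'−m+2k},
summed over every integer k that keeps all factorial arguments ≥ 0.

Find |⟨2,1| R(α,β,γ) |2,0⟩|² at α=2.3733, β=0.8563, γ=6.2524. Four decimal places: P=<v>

Split into d^2_{1,0}(β=0.8563) × two z-phases.
c=cos(0.856300/2)=0.909735, s=sin(0.856300/2)=0.415189; N=√[6·1·2·2]=4.898979
The bounds max(0,m−m')=0 and min(l+m,l−m')=1 give 2 terms
  k=0: (−1)^1·4.8990/(2)·0.9097^3·0.4152^1 = -0.765713
  k=1: (−1)^2·4.8990/(2)·0.9097^1·0.4152^3 = +0.159488
d^2_{1,0}(0.8563) = -0.765713 +0.159488 = -0.606226
|D^2_{1,0}|² = |d^2_{1,0}(β)|² = (-0.606226)² = 0.367510 (the z-rotation phases have unit modulus)

P=0.3675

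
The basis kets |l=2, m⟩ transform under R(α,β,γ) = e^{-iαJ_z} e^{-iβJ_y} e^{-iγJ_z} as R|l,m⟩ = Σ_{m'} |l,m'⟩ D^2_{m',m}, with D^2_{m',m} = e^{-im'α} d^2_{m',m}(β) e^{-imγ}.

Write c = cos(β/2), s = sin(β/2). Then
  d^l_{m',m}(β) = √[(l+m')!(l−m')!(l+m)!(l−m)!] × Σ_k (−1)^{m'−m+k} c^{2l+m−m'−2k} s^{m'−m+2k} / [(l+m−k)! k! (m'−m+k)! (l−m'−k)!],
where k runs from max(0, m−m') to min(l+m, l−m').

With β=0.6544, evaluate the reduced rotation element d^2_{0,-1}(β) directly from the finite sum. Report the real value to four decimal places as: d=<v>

d=-0.5915

d^2_{0,-1}(β=0.6544) via the finite sum:
c=cos(0.654400/2)=0.946946, s=sin(0.654400/2)=0.321393; N=√[2·2·1·6]=4.898979
The bounds max(0,m−m')=0 and min(l+m,l−m')=1 give 2 terms
  k=0: (−1)^1·4.8990/(2)·0.9469^3·0.3214^1 = -0.668478
  k=1: (−1)^2·4.8990/(2)·0.9469^1·0.3214^3 = +0.077003
d^2_{0,-1}(0.6544) = -0.668478 +0.077003 = -0.591475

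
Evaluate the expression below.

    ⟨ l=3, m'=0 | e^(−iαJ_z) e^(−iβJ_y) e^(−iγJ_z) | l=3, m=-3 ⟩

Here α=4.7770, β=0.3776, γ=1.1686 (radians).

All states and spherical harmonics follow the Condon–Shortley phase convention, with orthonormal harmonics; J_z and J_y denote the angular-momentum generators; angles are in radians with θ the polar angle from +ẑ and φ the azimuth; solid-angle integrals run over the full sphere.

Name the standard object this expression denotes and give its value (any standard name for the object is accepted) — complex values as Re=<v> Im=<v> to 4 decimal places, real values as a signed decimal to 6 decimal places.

This is a Wigner D-matrix element — the rotation-matrix element ⟨l m'| R(α,β,γ) |l m⟩ in the angular-momentum basis.
First d^3_{0,-3}(β=0.3776), then the phase factors e^{-i(0)α} and e^{-i(-3)γ}:
c=cos(0.377600/2)=0.982230, s=sin(0.377600/2)=0.187680; N=√[6·6·1·720]=160.996894
k: max(0,(-3)−(0))=0 … min(3+(-3),3−(0))=0
  k=0: (−1)^3·160.9969/(36)·0.9822^3·0.1877^3 = -0.028016
d^3_{0,-3}(0.3776) = -0.028016
Attach z-rotation phases: D = e^{-i(0)(4.7770)}·(-0.028016)·e^{-i(-3)(1.1686)} = +0.026179+0.009980i

Wigner D-matrix element, Re=0.0262 Im=0.0100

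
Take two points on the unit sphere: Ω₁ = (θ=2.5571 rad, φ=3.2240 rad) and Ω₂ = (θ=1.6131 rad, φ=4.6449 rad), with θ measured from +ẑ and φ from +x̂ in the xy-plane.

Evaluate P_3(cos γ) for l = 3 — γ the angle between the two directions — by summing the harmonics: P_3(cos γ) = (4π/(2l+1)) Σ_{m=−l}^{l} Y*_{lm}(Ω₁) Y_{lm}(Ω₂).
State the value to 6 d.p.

Expand P_3 via completeness: Σ_{m} conj(Y_{3,m}) at Ω₁ times Y_{3,m} at Ω₂ —
  [-3]  conj(Y_{3,-3})(Ω₁) = -0.067959-0.017152i ; Y_{3,-3}(Ω₂) = +0.083673-0.407605i ; Δ = -0.012678+0.026265i
  [-2]  conj(Y_{3,-2})(Ω₁) = -0.255981-0.042576i ; Y_{3,-2}(Ω₂) = +0.042751+0.005806i ; Δ = -0.010696-0.003306i
  [-1]  conj(Y_{3,-1})(Ω₁) = -0.440335-0.036369i ; Y_{3,-1}(Ω₂) = +0.021580-0.319275i ; Δ = -0.021114+0.139803i
  [+0]  conj(Y_{3,0})(Ω₁) = -0.148677-0.000000i ; Y_{3,0}(Ω₂) = +0.047205+0.000000i ; Δ = -0.007018-0.000000i
  [+1]  conj(Y_{3,1})(Ω₁) = +0.440335-0.036369i ; Y_{3,1}(Ω₂) = -0.021580-0.319275i ; Δ = -0.021114-0.139803i
  [+2]  conj(Y_{3,2})(Ω₁) = -0.255981+0.042576i ; Y_{3,2}(Ω₂) = +0.042751-0.005806i ; Δ = -0.010696+0.003306i
  [+3]  conj(Y_{3,3})(Ω₁) = +0.067959-0.017152i ; Y_{3,3}(Ω₂) = -0.083673-0.407605i ; Δ = -0.012678-0.026265i
Σ over m = -0.095995+0.000000i; ×(4π/7) → -0.172329+0.000000i. Real part: -0.172329

-0.172329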